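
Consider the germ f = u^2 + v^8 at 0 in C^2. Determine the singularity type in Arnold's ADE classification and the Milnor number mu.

Type A7, Milnor number mu = 7.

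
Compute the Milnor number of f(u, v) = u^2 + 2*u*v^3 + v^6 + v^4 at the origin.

The Hessian of f at 0 has rank 1. Corank 1: A-series; mu = 3 gives A_3.

3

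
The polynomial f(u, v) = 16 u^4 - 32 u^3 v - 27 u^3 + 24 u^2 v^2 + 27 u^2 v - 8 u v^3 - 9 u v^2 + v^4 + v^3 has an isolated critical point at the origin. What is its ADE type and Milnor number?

Type E_6, Milnor number mu = 6.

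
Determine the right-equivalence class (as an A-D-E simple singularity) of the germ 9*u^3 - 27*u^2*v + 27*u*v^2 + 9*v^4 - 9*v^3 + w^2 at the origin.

E_{6}

The Hessian of f at 0 is [[0, 0, 0], [0, 0, 0], [0, 0, 2]] with rank 1, so corank 2. A Groebner basis of the Jacobian ideal J(f) in C{u,v,w} is {v^3, u^2 - 2*u*v + v^2, w}; counting standard monomials gives mu = 6. Corank 2; j^3 = 9*(u - v)^3 is a perfect cube, so E-series; the 4-jet and mu = 6 give E_6.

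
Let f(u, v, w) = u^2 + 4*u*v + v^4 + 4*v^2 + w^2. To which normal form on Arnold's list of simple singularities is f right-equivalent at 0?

A_{3}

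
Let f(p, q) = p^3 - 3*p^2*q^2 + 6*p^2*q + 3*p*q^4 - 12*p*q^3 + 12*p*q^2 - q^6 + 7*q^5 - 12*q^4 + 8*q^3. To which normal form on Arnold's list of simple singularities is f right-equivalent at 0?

E8

The Hessian of f at 0 has rank 0. Corank 2; j^3 = (p + 2*q)^3 is a perfect cube, so E-series; the 5-jet and mu = 8 give E_8.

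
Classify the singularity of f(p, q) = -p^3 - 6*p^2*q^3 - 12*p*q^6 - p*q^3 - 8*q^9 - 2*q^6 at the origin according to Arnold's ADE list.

E7

The Hessian of f at 0 has rank 0. Corank 2; j^3 = -p^3 is a perfect cube, so E-series; the 4-jet and mu = 7 give E_7.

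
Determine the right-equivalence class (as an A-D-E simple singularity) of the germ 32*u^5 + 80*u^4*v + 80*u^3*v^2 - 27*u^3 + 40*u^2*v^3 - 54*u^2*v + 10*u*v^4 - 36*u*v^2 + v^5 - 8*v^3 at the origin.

E_{8}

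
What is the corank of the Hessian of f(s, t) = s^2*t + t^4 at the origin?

Hessian at 0 has rank 0.

2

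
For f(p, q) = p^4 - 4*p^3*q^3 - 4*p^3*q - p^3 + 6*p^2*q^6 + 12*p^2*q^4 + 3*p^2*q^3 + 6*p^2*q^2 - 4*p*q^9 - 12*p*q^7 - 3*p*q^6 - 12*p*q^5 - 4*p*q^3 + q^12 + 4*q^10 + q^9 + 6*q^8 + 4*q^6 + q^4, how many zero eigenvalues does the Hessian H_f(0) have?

2

Hessian at 0 has rank 0.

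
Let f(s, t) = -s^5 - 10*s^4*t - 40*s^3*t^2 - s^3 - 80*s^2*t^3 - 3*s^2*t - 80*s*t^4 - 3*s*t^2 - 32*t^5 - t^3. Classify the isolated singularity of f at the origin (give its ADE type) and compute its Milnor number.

Type E_8, Milnor number mu = 8.

The Hessian of f at 0 has rank 0. Corank 2; j^3 = -(s + t)^3 is a perfect cube, so E-series; the 5-jet and mu = 8 give E_8.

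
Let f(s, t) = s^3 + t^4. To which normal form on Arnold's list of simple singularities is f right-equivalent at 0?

The Hessian of f at 0 has rank 0. Corank 2; j^3 = s^3 is a perfect cube, so E-series; the 4-jet and mu = 6 give E_6.

E_6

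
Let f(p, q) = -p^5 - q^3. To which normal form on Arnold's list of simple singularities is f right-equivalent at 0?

E_8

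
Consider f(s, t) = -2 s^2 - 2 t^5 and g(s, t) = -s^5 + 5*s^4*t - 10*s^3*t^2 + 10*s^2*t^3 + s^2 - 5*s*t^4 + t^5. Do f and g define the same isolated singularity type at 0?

The Hessian of f at 0 is [[-4, 0], [0, 0]] with rank 1, so corank 1. A Groebner basis of the Jacobian ideal J(f) in C{s,t} is {t^4, s}; counting standard monomials gives mu = 4. Corank 1: A-series; mu = 4 gives A_4. The Hessian of g at 0 is [[2, 0], [0, 0]] with rank 1, so corank 1. A Groebner basis of the Jacobian ideal J(g) in C{s,t} is {t^4, s}; counting standard monomials gives mu = 4. Corank 1: A-series; mu = 4 gives A_4. Both have type A_4, hence right-equivalent.

Yes.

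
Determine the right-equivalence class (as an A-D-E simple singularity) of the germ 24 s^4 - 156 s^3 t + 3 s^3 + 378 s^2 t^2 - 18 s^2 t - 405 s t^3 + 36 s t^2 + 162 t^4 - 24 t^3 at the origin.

E7

The Hessian of f at 0 is [[0, 0], [0, 0]] with rank 0, so corank 2. A Groebner basis of the Jacobian ideal J(f) in C{s,t} is {3*s^2/4 - 3*s*t + t^4 + t^3/4 + 3*t^2, s^3 + 21*s^2/2 - 42*s*t - 9*t^3/2 + 42*t^2, s^2*t + 15*s^2/4 - 15*s*t - 11*t^3/4 + 15*t^2, s^2 + s*t^2 - 4*s*t - 5*t^3/3 + 4*t^2}; counting standard monomials gives mu = 7. Corank 2; j^3 = 3*(s - 2*t)^3 is a perfect cube, so E-series; the 4-jet and mu = 7 give E_7.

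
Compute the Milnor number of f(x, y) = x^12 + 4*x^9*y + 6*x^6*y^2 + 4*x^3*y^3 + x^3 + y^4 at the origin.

The Hessian of f at 0 is [[0, 0], [0, 0]] with rank 0, so corank 2. A Groebner basis of the Jacobian ideal J(f) in C{x,y} is {y^3, x^2}; counting standard monomials gives mu = 6. Corank 2; j^3 = x^3 is a perfect cube, so E-series; the 4-jet and mu = 6 give E_6.

6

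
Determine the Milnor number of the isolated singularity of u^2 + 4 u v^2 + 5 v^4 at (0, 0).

The Hessian of f at 0 has rank 1. Corank 1: A-series; mu = 3 gives A_3.

3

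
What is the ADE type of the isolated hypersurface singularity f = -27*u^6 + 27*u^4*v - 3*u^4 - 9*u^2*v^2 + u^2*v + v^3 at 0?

The Hessian of f at 0 is [[0, 0], [0, 0]] with rank 0, so corank 2. A Groebner basis of the Jacobian ideal J(f) in C{u,v} is {v^3, u^2 + 3*v^2, u*v}; counting standard monomials gives mu = 4. Corank 2; j^3 = v*(u^2 + v^2) splits into three distinct lines over C (the quadratic factor has nonzero discriminant), so D_4.

D_{4}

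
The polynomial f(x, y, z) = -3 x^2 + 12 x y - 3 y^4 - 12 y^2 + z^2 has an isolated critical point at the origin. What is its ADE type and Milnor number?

Type A3, Milnor number mu = 3.

The Hessian of f at 0 has rank 2. Corank 1: A-series; mu = 3 gives A_3.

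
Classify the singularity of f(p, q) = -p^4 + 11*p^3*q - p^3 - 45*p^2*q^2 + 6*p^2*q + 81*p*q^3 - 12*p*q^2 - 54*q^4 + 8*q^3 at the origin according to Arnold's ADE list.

The Hessian of f at 0 has rank 0. Corank 2; j^3 = -(p - 2*q)^3 is a perfect cube, so E-series; the 4-jet and mu = 7 give E_7.

E_7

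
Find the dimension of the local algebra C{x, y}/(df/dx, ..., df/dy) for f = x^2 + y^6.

5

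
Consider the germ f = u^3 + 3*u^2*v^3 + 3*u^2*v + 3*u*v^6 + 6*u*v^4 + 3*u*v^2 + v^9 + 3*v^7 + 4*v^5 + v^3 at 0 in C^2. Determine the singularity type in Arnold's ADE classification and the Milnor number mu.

The Hessian of f at 0 has rank 0. Corank 2; j^3 = (u + v)^3 is a perfect cube, so E-series; the 5-jet and mu = 8 give E_8.

Type E8, Milnor number mu = 8.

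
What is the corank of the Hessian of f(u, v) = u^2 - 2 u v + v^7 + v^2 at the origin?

1

The Hessian at 0 is [[2, -2], [-2, 2]] of rank 1; hence corank 1.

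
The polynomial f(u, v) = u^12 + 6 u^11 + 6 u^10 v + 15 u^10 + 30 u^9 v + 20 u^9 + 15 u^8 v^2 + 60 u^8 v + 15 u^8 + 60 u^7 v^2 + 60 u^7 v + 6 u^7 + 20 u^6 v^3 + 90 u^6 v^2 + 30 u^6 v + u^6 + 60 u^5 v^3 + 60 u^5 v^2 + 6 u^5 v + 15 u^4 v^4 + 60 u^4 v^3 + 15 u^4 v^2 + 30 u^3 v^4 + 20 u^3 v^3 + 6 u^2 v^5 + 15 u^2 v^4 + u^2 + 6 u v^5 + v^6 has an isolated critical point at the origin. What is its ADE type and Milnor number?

The Hessian of f at 0 has rank 1. Corank 1: A-series; mu = 5 gives A_5.

Type A_5, Milnor number mu = 5.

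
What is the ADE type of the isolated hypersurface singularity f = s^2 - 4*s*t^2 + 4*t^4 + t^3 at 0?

A2

The Hessian of f at 0 is [[2, 0], [0, 0]] with rank 1, so corank 1. A Groebner basis of the Jacobian ideal J(f) in C{s,t} is {t^2, s}; counting standard monomials gives mu = 2. Corank 1: A-series; mu = 2 gives A_2.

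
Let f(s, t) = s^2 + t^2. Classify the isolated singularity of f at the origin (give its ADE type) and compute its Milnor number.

The Hessian of f at 0 has rank 2. Corank 0: nondegenerate Morse point, so A_1.

Type A1, Milnor number mu = 1.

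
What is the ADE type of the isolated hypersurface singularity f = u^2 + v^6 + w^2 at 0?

A_{5}

The Hessian of f at 0 is [[2, 0, 0], [0, 0, 0], [0, 0, 2]] with rank 2, so corank 1. A Groebner basis of the Jacobian ideal J(f) in C{u,v,w} is {v^5, u, w}; counting standard monomials gives mu = 5. Corank 1: A-series; mu = 5 gives A_5.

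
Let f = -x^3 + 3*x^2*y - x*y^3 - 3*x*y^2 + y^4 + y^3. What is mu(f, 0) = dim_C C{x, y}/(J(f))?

7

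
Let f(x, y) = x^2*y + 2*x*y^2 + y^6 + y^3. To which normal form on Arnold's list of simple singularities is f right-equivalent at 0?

The Hessian of f at 0 has rank 0. Corank 2; j^3 = y*(x + y)^2 has shape L^2 M (L != M), so D-series; mu = 7 gives D_7.

D_7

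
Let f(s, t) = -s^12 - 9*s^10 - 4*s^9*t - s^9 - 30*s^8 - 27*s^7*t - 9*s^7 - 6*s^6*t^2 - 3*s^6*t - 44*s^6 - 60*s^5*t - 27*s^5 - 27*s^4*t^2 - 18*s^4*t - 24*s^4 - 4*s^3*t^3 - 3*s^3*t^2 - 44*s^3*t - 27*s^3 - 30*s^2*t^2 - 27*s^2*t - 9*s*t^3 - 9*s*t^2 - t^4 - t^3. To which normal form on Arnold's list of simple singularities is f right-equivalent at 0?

E7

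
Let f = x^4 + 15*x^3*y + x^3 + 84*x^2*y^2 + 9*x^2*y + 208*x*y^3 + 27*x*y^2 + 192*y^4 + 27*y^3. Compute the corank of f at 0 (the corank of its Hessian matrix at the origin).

2

Hessian at 0 has rank 0.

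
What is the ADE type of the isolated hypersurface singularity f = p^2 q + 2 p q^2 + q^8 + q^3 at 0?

D_9

The Hessian of f at 0 is [[0, 0], [0, 0]] with rank 0, so corank 2. A Groebner basis of the Jacobian ideal J(f) in C{p,q} is {p^2/8 + q^7 - q^2/8, p^3 + q^3, p*q + q^2}; counting standard monomials gives mu = 9. Corank 2; j^3 = q*(p + q)^2 has shape L^2 M (L != M), so D-series; mu = 9 gives D_9.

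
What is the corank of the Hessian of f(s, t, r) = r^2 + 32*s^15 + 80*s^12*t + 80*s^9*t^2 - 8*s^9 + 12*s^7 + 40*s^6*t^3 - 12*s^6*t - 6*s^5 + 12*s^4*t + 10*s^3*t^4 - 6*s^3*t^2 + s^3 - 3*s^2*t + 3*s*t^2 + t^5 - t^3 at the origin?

2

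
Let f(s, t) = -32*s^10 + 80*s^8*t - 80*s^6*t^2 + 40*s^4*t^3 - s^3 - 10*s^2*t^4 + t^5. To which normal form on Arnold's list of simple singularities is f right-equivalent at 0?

E_{8}

The Hessian of f at 0 has rank 0. Corank 2; j^3 = -s^3 is a perfect cube, so E-series; the 5-jet and mu = 8 give E_8.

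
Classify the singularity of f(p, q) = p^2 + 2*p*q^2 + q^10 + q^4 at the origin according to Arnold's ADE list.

The Hessian of f at 0 has rank 1. Corank 1: A-series; mu = 9 gives A_9.

A9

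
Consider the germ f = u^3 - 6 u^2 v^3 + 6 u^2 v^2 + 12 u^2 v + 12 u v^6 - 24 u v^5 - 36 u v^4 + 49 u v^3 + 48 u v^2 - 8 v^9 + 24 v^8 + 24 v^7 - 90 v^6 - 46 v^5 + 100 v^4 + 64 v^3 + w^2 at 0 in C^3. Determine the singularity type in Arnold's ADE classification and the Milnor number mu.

The Hessian of f at 0 is [[0, 0, 0], [0, 0, 0], [0, 0, 2]] with rank 1, so corank 2. A Groebner basis of the Jacobian ideal J(f) in C{u,v,w} is {-u^2/4 - 2*u*v + v^4 - v^3/12 - 4*v^2, u^3 + 23*u^2 + 184*u*v + 215*v^3/3 + 368*v^2, u^2*v - 47*u^2/12 - 94*u*v/3 - 623*v^3/36 - 188*v^2/3, u^2/2 + u*v^2 + 4*u*v + 25*v^3/6 + 8*v^2, w}; counting standard monomials gives mu = 7. Corank 2; j^3 = (u + 4*v)^3 is a perfect cube, so E-series; the 4-jet and mu = 7 give E_7.

Type E_7, Milnor number mu = 7.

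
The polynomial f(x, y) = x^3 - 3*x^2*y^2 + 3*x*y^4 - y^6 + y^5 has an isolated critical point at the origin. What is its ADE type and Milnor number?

Type E8, Milnor number mu = 8.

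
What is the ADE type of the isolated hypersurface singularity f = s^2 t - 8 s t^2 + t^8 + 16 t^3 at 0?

D9

The Hessian of f at 0 has rank 0. Corank 2; j^3 = t*(s - 4*t)^2 has shape L^2 M (L != M), so D-series; mu = 9 gives D_9.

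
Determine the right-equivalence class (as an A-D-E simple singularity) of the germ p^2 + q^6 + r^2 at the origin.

A_5

The Hessian of f at 0 is [[2, 0, 0], [0, 0, 0], [0, 0, 2]] with rank 2, so corank 1. A Groebner basis of the Jacobian ideal J(f) in C{p,q,r} is {q^5, p, r}; counting standard monomials gives mu = 5. Corank 1: A-series; mu = 5 gives A_5.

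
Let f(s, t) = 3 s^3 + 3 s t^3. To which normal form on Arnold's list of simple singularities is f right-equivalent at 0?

E_7

The Hessian of f at 0 has rank 0. Corank 2; j^3 = 3*s^3 is a perfect cube, so E-series; the 4-jet and mu = 7 give E_7.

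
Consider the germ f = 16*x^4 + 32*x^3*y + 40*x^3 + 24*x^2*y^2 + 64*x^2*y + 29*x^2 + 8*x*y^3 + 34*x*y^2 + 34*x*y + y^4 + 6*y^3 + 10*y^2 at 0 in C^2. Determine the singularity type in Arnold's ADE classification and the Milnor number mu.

Type A_{1}, Milnor number mu = 1.

The Hessian of f at 0 has rank 2. Corank 0: nondegenerate Morse point, so A_1.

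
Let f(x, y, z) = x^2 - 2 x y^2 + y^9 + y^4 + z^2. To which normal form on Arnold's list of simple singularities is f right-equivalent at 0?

A8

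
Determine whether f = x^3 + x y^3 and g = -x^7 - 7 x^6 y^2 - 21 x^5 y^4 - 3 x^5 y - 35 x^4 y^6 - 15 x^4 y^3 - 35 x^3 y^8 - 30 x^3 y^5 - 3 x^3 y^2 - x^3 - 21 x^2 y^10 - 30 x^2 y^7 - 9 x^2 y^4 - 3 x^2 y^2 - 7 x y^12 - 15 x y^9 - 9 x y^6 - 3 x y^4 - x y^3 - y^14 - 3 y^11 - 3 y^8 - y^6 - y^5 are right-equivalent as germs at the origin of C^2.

The Hessian of f at 0 has rank 0. Corank 2; j^3 = x^3 is a perfect cube, so E-series; the 4-jet and mu = 7 give E_7. The Hessian of g at 0 has rank 0. Corank 2; j^3 = -x^3 is a perfect cube, so E-series; the 4-jet and mu = 7 give E_7. Both have type E_7, hence right-equivalent.

Yes.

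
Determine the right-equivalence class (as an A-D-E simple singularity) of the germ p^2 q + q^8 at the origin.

D_9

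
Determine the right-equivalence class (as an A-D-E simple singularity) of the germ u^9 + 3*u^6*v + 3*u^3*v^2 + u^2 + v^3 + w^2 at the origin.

The Hessian of f at 0 has rank 2. Corank 1: A-series; mu = 2 gives A_2.

A_2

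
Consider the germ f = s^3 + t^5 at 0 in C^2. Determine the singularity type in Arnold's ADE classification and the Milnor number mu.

The Hessian of f at 0 is [[0, 0], [0, 0]] with rank 0, so corank 2. A Groebner basis of the Jacobian ideal J(f) in C{s,t} is {t^4, s^2}; counting standard monomials gives mu = 8. Corank 2; j^3 = s^3 is a perfect cube, so E-series; the 5-jet and mu = 8 give E_8.

Type E_{8}, Milnor number mu = 8.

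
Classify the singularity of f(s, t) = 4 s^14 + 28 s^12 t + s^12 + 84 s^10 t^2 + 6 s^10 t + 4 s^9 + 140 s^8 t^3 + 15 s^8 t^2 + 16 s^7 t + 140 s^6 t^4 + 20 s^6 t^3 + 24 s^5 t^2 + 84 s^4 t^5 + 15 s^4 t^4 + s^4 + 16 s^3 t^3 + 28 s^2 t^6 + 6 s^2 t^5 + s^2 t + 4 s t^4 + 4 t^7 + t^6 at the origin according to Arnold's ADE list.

D_7

The Hessian of f at 0 has rank 0. Corank 2; j^3 = s^2*t has shape L^2 M (L != M), so D-series; mu = 7 gives D_7.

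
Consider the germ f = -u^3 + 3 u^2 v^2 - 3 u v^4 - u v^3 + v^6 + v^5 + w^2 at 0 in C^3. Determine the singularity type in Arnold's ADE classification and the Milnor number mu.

Type E_{7}, Milnor number mu = 7.

The Hessian of f at 0 has rank 1. Corank 2; j^3 = -u^3 is a perfect cube, so E-series; the 4-jet and mu = 7 give E_7.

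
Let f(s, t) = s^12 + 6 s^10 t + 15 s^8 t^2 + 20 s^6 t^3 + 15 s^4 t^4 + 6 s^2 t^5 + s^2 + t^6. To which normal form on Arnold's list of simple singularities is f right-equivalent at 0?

A_5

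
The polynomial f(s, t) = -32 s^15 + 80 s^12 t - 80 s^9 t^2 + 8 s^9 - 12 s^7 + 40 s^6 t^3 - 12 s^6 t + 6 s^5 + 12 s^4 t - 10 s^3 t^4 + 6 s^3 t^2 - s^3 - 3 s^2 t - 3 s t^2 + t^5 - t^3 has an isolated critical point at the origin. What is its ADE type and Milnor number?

Type E8, Milnor number mu = 8.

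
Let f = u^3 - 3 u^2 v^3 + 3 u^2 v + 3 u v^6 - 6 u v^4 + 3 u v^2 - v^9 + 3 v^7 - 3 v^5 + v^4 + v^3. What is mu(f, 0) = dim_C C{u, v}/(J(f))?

6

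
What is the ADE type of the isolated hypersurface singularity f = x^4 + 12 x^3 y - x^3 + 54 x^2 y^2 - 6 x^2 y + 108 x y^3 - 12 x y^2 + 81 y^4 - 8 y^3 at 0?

E_6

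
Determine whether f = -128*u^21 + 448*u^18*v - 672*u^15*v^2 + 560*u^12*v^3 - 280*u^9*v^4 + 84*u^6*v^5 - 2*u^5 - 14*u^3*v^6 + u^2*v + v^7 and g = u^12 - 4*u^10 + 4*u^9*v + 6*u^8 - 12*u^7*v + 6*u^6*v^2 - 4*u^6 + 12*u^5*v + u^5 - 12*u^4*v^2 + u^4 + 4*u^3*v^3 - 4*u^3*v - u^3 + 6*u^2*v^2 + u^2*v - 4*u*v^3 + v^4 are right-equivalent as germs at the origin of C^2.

The Hessian of f at 0 has rank 0. Corank 2; j^3 = u^2*v has shape L^2 M (L != M), so D-series; mu = 8 gives D_8. The Hessian of g at 0 has rank 0. Corank 2; j^3 = -u^2*(u - v) has shape L^2 M (L != M), so D-series; mu = 5 gives D_5. f is D_8 but g is D_5, hence not right-equivalent.

No.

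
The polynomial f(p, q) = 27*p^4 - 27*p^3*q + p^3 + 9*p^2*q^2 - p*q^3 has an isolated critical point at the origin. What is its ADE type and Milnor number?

Type E_{7}, Milnor number mu = 7.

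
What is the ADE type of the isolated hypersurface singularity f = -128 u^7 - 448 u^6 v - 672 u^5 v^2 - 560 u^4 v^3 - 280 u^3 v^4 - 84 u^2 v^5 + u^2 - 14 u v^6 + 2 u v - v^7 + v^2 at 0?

A6

The Hessian of f at 0 is [[2, 2], [2, 2]] with rank 1, so corank 1. A Groebner basis of the Jacobian ideal J(f) in C{u,v} is {v^6, u + v}; counting standard monomials gives mu = 6. Corank 1: A-series; mu = 6 gives A_6.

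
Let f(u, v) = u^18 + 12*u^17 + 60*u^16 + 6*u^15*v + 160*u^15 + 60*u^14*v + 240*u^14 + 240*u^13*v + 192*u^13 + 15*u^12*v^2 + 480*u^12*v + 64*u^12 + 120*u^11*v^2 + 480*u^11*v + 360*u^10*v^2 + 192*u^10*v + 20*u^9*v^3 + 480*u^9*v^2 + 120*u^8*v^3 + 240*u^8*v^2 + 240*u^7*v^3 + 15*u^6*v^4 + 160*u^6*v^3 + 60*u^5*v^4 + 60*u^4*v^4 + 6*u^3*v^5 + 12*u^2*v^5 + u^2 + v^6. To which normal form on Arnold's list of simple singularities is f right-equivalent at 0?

The Hessian of f at 0 has rank 1. Corank 1: A-series; mu = 5 gives A_5.

A5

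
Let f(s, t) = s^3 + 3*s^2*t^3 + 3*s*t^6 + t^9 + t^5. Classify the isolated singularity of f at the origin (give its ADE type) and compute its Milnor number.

Type E_8, Milnor number mu = 8.

The Hessian of f at 0 is [[0, 0], [0, 0]] with rank 0, so corank 2. A Groebner basis of the Jacobian ideal J(f) in C{s,t} is {s^2/2 + s*t^3, t^4, s^3, s^2*t}; counting standard monomials gives mu = 8. Corank 2; j^3 = s^3 is a perfect cube, so E-series; the 5-jet and mu = 8 give E_8.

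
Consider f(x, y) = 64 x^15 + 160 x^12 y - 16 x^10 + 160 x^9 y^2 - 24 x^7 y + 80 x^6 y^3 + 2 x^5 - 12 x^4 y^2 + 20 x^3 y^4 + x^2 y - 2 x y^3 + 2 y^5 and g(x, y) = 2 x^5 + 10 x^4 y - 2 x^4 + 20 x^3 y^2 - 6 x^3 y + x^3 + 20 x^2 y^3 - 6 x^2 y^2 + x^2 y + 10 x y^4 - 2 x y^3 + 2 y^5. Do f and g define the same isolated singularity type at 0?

The Hessian of f at 0 has rank 0. Corank 2; j^3 = x^2*y has shape L^2 M (L != M), so D-series; mu = 6 gives D_6. The Hessian of g at 0 has rank 0. Corank 2; j^3 = x^2*(x + y) has shape L^2 M (L != M), so D-series; mu = 6 gives D_6. Both have type D_6, hence right-equivalent.

Yes.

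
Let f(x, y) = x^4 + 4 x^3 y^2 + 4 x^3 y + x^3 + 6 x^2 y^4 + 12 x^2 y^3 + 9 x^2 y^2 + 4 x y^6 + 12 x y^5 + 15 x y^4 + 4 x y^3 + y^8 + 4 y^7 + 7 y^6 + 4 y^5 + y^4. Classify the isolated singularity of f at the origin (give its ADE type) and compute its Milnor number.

Type E_{6}, Milnor number mu = 6.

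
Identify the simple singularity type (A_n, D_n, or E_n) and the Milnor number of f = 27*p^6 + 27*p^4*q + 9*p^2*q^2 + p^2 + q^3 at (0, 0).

Type A_2, Milnor number mu = 2.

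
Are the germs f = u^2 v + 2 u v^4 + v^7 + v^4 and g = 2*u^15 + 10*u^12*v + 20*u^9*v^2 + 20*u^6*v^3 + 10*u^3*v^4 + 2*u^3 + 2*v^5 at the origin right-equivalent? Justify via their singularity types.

The Hessian of f at 0 is [[0, 0], [0, 0]] with rank 0, so corank 2. A Groebner basis of the Jacobian ideal J(f) in C{u,v} is {u^3, u^2/4 + v^3, u*v}; counting standard monomials gives mu = 5. Corank 2; j^3 = u^2*v has shape L^2 M (L != M), so D-series; mu = 5 gives D_5. The Hessian of g at 0 is [[0, 0], [0, 0]] with rank 0, so corank 2. A Groebner basis of the Jacobian ideal J(g) in C{u,v} is {v^4, u^2}; counting standard monomials gives mu = 8. Corank 2; j^3 = 2*u^3 is a perfect cube, so E-series; the 5-jet and mu = 8 give E_8. f is D_5 but g is E_8, hence not right-equivalent.

No.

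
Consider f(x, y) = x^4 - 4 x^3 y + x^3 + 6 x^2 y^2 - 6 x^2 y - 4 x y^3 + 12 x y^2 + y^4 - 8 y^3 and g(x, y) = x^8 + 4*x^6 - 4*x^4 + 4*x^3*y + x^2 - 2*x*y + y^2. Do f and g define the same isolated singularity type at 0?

The Hessian of f at 0 is [[0, 0], [0, 0]] with rank 0, so corank 2. A Groebner basis of the Jacobian ideal J(f) in C{x,y} is {y^4, x*y^2 - 5*y^3/3, x^2 - 4*x*y + 4*y^2}; counting standard monomials gives mu = 6. Corank 2; j^3 = (x - 2*y)^3 is a perfect cube, so E-series; the 4-jet and mu = 6 give E_6. The Hessian of g at 0 is [[2, -2], [-2, 2]] with rank 1, so corank 1. A Groebner basis of the Jacobian ideal J(g) in C{x,y} is {3*x^2/2 - 7*x*y/2 + y^4 + 2*y^2, x^3 - x/2 + y/2, x^2*y - x/3 - y^3/3 + y/3, x*y^2 - x/6 - 2*y^3/3 + y/6}; counting standard monomials gives mu = 7. Corank 1: A-series; mu = 7 gives A_7. f is E_6 but g is A_7, hence not right-equivalent.

No.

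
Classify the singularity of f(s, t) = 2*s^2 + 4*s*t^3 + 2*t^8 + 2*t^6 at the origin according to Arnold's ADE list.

The Hessian of f at 0 has rank 1. Corank 1: A-series; mu = 7 gives A_7.

A_7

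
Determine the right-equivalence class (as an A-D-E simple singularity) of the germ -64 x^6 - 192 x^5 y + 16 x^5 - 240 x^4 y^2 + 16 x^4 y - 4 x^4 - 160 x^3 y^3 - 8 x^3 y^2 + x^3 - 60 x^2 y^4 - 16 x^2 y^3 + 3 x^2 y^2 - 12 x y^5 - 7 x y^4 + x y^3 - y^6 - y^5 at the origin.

E7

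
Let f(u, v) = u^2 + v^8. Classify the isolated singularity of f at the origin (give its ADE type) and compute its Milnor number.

Type A7, Milnor number mu = 7.

The Hessian of f at 0 has rank 1. Corank 1: A-series; mu = 7 gives A_7.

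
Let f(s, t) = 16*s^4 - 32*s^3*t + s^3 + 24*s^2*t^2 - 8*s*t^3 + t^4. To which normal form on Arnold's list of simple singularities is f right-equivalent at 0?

The Hessian of f at 0 has rank 0. Corank 2; j^3 = s^3 is a perfect cube, so E-series; the 4-jet and mu = 6 give E_6.

E6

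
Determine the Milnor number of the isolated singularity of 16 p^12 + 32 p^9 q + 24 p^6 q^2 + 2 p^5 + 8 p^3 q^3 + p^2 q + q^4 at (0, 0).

5

The Hessian of f at 0 has rank 0. Corank 2; j^3 = p^2*q has shape L^2 M (L != M), so D-series; mu = 5 gives D_5.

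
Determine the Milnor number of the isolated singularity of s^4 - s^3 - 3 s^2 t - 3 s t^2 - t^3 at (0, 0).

6

The Hessian of f at 0 is [[0, 0], [0, 0]] with rank 0, so corank 2. A Groebner basis of the Jacobian ideal J(f) in C{s,t} is {t^4, s*t^2 + 2*t^3/3, s^2 + 2*s*t + t^2}; counting standard monomials gives mu = 6. Corank 2; j^3 = -(s + t)^3 is a perfect cube, so E-series; the 4-jet and mu = 6 give E_6.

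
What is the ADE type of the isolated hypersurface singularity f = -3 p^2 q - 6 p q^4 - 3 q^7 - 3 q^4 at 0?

D5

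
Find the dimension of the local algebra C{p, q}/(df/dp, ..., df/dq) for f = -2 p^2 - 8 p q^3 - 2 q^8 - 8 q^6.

7

The Hessian of f at 0 is [[-4, 0], [0, 0]] with rank 1, so corank 1. A Groebner basis of the Jacobian ideal J(f) in C{p,q} is {p^3, p^2*q, p/2 + q^3}; counting standard monomials gives mu = 7. Corank 1: A-series; mu = 7 gives A_7.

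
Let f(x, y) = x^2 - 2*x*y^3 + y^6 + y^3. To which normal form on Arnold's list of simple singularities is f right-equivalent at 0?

A_2

The Hessian of f at 0 has rank 1. Corank 1: A-series; mu = 2 gives A_2.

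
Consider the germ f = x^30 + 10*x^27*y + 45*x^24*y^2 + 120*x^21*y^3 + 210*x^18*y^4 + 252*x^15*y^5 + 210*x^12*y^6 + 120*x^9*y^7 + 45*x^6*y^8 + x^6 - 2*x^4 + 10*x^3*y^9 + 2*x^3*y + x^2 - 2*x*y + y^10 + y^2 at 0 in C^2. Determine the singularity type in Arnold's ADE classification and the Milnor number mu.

The Hessian of f at 0 is [[2, -2], [-2, 2]] with rank 1, so corank 1. A Groebner basis of the Jacobian ideal J(f) in C{x,y} is {-4*x*y^2 + x + y^5 + 3*y^3 - y, x^2/2 + x*y^3 - 3*x*y/2 - y^4/2 + y^2, x^3 - x + y, x^2*y - x*y^2 - x/3 + y^3/3 + y/3}; counting standard monomials gives mu = 9. Corank 1: A-series; mu = 9 gives A_9.

Type A_9, Milnor number mu = 9.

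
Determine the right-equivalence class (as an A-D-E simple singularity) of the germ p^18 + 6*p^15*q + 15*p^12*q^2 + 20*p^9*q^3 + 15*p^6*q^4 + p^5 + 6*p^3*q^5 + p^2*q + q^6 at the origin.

D7

The Hessian of f at 0 has rank 0. Corank 2; j^3 = p^2*q has shape L^2 M (L != M), so D-series; mu = 7 gives D_7.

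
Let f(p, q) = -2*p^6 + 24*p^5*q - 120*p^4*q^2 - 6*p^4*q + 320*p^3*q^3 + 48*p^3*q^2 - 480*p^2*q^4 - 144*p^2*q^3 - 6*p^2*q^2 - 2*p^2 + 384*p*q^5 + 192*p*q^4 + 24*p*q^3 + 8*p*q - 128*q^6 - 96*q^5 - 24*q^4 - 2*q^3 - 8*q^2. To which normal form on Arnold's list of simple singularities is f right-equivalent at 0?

A_{2}

The Hessian of f at 0 has rank 1. Corank 1: A-series; mu = 2 gives A_2.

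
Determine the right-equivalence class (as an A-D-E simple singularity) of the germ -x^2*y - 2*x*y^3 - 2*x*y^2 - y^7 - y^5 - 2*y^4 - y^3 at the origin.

D8

The Hessian of f at 0 is [[0, 0], [0, 0]] with rank 0, so corank 2. A Groebner basis of the Jacobian ideal J(f) in C{x,y} is {x^2*y^2 - 2*x^2*y + x^2/7 - 20*x*y^2/7 + 8*x*y/7 + y^2, x^3 + 3*x^2*y - x^2/7 + 20*x*y^2/7 - 8*x*y/7 - y^2, x*y + y^3 + y^2}; counting standard monomials gives mu = 8. Corank 2; j^3 = -y*(x + y)^2 has shape L^2 M (L != M), so D-series; mu = 8 gives D_8.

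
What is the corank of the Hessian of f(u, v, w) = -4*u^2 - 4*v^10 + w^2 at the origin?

The Hessian at 0 is [[-8, 0, 0], [0, 0, 0], [0, 0, 2]] of rank 2; hence corank 1.

1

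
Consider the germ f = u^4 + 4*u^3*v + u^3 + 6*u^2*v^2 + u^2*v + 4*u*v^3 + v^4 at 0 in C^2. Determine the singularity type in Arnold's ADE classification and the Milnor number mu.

Type D_5, Milnor number mu = 5.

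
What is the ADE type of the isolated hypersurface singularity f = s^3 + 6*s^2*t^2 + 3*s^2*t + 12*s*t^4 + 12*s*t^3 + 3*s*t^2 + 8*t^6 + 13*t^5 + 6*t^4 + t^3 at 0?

The Hessian of f at 0 is [[0, 0], [0, 0]] with rank 0, so corank 2. A Groebner basis of the Jacobian ideal J(f) in C{s,t} is {t^4, s^3 + 3*s^2*t - 3*s^2/4 - 3*s*t/2 - 2*t^3 - 3*t^2/4, s^2/4 + s*t^2 + s*t/2 + t^3 + t^2/4}; counting standard monomials gives mu = 8. Corank 2; j^3 = (s + t)^3 is a perfect cube, so E-series; the 5-jet and mu = 8 give E_8.

E8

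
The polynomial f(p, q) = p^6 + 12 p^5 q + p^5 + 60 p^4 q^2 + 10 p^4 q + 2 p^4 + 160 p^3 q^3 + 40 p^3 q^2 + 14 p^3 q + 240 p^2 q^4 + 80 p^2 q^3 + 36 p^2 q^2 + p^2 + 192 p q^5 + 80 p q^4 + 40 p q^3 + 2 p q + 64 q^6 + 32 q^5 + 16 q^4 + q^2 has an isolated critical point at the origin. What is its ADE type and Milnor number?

Type A_{4}, Milnor number mu = 4.

The Hessian of f at 0 is [[2, 2], [2, 2]] with rank 1, so corank 1. A Groebner basis of the Jacobian ideal J(f) in C{p,q} is {p + q^3 + q, p^2 - q^2, p*q + q^2}; counting standard monomials gives mu = 4. Corank 1: A-series; mu = 4 gives A_4.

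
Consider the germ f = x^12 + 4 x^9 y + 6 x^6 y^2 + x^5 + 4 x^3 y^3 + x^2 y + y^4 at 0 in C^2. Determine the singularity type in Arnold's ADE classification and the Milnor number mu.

The Hessian of f at 0 has rank 0. Corank 2; j^3 = x^2*y has shape L^2 M (L != M), so D-series; mu = 5 gives D_5.

Type D_{5}, Milnor number mu = 5.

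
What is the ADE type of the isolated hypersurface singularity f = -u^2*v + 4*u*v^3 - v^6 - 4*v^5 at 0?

The Hessian of f at 0 has rank 0. Corank 2; j^3 = -u^2*v has shape L^2 M (L != M), so D-series; mu = 7 gives D_7.

D_7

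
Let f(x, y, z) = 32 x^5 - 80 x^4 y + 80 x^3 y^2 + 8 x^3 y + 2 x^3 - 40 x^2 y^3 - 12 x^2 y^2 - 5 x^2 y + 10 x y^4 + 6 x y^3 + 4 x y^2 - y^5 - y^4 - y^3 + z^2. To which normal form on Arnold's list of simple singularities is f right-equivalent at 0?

The Hessian of f at 0 is [[0, 0, 0], [0, 0, 0], [0, 0, 2]] with rank 1, so corank 2. A Groebner basis of the Jacobian ideal J(f) in C{x,y,z} is {x*y^2 - x*y/9 + y^2/9, -x*y/9 + y^3 + y^2/9, x^2 - 14*x*y/9 + 5*y^2/9, z}; counting standard monomials gives mu = 5. Corank 2; j^3 = (x - y)^2*(2*x - y) has shape L^2 M (L != M), so D-series; mu = 5 gives D_5.

D5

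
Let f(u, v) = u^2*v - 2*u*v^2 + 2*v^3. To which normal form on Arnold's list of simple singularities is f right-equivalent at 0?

D_{4}

The Hessian of f at 0 is [[0, 0], [0, 0]] with rank 0, so corank 2. A Groebner basis of the Jacobian ideal J(f) in C{u,v} is {v^3, u^2 + 2*v^2, u*v - v^2}; counting standard monomials gives mu = 4. Corank 2; j^3 = v*(u^2 - 2*u*v + 2*v^2) splits into three distinct lines over C (the quadratic factor has nonzero discriminant), so D_4.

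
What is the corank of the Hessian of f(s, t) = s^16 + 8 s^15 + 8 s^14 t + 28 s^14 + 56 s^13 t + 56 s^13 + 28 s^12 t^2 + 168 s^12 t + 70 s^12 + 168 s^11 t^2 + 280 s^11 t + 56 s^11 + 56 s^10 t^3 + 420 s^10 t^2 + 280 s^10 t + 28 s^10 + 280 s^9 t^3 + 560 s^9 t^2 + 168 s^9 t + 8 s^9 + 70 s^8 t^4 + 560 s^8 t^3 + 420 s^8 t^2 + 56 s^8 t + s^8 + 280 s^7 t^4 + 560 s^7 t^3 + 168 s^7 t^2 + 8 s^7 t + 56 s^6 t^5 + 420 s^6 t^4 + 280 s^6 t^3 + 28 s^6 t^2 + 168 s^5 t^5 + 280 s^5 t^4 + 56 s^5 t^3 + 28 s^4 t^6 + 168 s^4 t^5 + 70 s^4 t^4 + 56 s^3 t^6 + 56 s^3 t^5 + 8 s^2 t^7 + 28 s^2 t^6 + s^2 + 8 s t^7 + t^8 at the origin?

1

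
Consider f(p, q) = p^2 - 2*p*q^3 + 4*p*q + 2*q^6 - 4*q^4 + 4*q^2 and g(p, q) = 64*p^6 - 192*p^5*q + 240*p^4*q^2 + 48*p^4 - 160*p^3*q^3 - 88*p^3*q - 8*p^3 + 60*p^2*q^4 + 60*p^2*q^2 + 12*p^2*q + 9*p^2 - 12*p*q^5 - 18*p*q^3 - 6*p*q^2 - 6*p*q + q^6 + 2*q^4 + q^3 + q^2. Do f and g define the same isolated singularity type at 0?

The Hessian of f at 0 has rank 1. Corank 1: A-series; mu = 5 gives A_5. The Hessian of g at 0 has rank 1. Corank 1: A-series; mu = 2 gives A_2. f is A_5 but g is A_2, hence not right-equivalent.

No.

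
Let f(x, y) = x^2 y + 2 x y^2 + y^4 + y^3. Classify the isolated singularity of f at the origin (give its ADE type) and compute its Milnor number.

The Hessian of f at 0 is [[0, 0], [0, 0]] with rank 0, so corank 2. A Groebner basis of the Jacobian ideal J(f) in C{x,y} is {x^3 - x^2/4 + y^2/4, x^2/4 + y^3 - y^2/4, x*y + y^2}; counting standard monomials gives mu = 5. Corank 2; j^3 = y*(x + y)^2 has shape L^2 M (L != M), so D-series; mu = 5 gives D_5.

Type D_5, Milnor number mu = 5.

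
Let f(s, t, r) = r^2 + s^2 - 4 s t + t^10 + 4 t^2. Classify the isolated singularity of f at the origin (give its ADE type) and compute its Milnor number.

Type A_{9}, Milnor number mu = 9.

The Hessian of f at 0 has rank 2. Corank 1: A-series; mu = 9 gives A_9.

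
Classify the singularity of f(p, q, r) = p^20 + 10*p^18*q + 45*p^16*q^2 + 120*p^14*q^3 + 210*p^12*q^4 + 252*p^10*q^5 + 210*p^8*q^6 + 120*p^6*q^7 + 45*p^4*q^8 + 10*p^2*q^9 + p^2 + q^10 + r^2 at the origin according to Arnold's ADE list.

A_9

The Hessian of f at 0 has rank 2. Corank 1: A-series; mu = 9 gives A_9.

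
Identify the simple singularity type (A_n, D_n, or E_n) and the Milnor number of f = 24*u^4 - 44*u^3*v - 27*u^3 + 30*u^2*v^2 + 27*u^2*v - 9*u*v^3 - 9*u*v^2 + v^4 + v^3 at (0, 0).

Type E7, Milnor number mu = 7.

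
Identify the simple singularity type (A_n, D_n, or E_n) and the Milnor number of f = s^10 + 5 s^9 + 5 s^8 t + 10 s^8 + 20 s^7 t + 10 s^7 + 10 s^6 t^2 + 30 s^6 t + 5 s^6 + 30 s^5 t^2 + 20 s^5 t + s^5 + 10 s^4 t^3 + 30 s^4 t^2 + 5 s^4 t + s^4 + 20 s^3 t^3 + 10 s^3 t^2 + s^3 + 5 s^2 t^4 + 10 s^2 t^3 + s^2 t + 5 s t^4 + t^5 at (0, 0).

Type D_6, Milnor number mu = 6.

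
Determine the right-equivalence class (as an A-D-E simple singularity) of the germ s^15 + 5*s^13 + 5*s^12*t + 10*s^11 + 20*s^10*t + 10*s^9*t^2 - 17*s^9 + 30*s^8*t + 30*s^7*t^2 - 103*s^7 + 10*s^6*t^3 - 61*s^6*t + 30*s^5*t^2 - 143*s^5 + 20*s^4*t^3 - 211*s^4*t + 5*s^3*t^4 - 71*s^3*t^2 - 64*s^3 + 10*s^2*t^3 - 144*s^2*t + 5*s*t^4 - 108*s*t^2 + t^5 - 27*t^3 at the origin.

E_{8}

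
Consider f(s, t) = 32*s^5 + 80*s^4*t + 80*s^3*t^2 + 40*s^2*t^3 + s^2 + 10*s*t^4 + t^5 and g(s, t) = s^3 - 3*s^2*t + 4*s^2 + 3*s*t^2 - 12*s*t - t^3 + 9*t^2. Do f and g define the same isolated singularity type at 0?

No.

The Hessian of f at 0 is [[2, 0], [0, 0]] with rank 1, so corank 1. A Groebner basis of the Jacobian ideal J(f) in C{s,t} is {t^4, s}; counting standard monomials gives mu = 4. Corank 1: A-series; mu = 4 gives A_4. The Hessian of g at 0 is [[8, -12], [-12, 18]] with rank 1, so corank 1. A Groebner basis of the Jacobian ideal J(g) in C{s,t} is {t^2, s - 3*t/2}; counting standard monomials gives mu = 2. Corank 1: A-series; mu = 2 gives A_2. f is A_4 but g is A_2, hence not right-equivalent.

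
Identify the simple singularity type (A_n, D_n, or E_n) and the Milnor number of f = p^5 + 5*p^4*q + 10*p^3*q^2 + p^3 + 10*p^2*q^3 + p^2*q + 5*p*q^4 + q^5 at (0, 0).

Type D6, Milnor number mu = 6.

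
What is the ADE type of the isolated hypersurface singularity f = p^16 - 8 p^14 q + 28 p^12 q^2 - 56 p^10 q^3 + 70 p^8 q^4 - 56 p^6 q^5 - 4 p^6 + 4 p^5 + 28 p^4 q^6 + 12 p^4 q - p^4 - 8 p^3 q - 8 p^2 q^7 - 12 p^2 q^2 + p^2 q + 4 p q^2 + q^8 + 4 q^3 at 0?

D_{9}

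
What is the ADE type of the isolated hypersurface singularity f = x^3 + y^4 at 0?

The Hessian of f at 0 has rank 0. Corank 2; j^3 = x^3 is a perfect cube, so E-series; the 4-jet and mu = 6 give E_6.

E6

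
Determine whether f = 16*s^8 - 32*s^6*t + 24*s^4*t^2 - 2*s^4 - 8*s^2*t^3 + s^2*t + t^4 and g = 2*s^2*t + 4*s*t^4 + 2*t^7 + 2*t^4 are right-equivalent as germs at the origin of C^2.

The Hessian of f at 0 has rank 0. Corank 2; j^3 = s^2*t has shape L^2 M (L != M), so D-series; mu = 5 gives D_5. The Hessian of g at 0 has rank 0. Corank 2; j^3 = 2*s^2*t has shape L^2 M (L != M), so D-series; mu = 5 gives D_5. Both have type D_5, hence right-equivalent.

Yes.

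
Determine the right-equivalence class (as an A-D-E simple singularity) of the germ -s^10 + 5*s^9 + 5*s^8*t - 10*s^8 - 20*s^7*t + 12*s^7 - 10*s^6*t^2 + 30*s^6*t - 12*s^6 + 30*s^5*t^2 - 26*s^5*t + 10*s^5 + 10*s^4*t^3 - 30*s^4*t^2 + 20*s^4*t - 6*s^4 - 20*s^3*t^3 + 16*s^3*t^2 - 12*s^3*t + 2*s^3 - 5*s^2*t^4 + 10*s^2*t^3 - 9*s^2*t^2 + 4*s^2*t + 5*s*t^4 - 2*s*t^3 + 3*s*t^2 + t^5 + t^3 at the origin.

D4

The Hessian of f at 0 has rank 0. Corank 2; j^3 = (s + t)*(2*s^2 + 2*s*t + t^2) splits into three distinct lines over C (the quadratic factor has nonzero discriminant), so D_4.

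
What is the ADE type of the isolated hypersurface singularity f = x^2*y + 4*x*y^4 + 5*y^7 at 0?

D_{8}

The Hessian of f at 0 has rank 0. Corank 2; j^3 = x^2*y has shape L^2 M (L != M), so D-series; mu = 8 gives D_8.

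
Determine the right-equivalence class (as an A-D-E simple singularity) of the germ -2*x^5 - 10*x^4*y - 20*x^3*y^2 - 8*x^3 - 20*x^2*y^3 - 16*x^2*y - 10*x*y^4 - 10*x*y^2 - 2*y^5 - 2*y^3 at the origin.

D_6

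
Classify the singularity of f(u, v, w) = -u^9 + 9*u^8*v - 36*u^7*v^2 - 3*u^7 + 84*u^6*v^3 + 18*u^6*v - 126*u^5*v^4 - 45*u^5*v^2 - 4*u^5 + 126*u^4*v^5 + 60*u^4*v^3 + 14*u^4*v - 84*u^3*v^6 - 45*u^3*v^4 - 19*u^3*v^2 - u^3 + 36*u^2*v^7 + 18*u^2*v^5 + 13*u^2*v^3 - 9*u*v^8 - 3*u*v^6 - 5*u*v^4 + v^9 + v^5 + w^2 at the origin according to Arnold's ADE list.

E_8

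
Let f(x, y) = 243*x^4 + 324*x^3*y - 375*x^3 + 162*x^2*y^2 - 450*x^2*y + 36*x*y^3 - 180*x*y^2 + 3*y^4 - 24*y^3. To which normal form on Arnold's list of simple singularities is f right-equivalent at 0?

The Hessian of f at 0 is [[0, 0], [0, 0]] with rank 0, so corank 2. A Groebner basis of the Jacobian ideal J(f) in C{x,y} is {y^4, x*y^2 + 17*y^3/45, x^2 + 4*x*y/5 + 4*y^2/25}; counting standard monomials gives mu = 6. Corank 2; j^3 = -3*(5*x + 2*y)^3 is a perfect cube, so E-series; the 4-jet and mu = 6 give E_6.

E_{6}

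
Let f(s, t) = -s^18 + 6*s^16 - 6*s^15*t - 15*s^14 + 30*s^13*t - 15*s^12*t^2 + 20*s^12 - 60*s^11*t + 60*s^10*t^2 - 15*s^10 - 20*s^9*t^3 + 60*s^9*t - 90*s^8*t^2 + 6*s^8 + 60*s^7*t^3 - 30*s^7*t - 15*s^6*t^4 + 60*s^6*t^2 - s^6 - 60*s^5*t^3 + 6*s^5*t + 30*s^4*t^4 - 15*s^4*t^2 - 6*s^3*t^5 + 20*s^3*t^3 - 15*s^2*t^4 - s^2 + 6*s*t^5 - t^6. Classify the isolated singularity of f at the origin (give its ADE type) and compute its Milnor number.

The Hessian of f at 0 has rank 1. Corank 1: A-series; mu = 5 gives A_5.

Type A_5, Milnor number mu = 5.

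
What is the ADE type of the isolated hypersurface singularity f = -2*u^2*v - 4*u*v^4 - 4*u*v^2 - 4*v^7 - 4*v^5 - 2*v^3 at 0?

The Hessian of f at 0 is [[0, 0], [0, 0]] with rank 0, so corank 2. A Groebner basis of the Jacobian ideal J(f) in C{u,v} is {-u^2/6 + u*v^3 - 4*u*v/3 - 7*v^2/6, u*v + v^4 + v^2, u^3 - 3*u*v^2 - 2*v^3, u^2*v + 2*u*v^2 + v^3}; counting standard monomials gives mu = 8. Corank 2; j^3 = -2*v*(u + v)^2 has shape L^2 M (L != M), so D-series; mu = 8 gives D_8.

D_8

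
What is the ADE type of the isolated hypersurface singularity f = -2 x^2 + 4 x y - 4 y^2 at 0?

A1

The Hessian of f at 0 is [[-4, 4], [4, -8]] with rank 2, so corank 0. A Groebner basis of the Jacobian ideal J(f) in C{x,y} is {x, y}; counting standard monomials gives mu = 1. Corank 0: nondegenerate Morse point, so A_1.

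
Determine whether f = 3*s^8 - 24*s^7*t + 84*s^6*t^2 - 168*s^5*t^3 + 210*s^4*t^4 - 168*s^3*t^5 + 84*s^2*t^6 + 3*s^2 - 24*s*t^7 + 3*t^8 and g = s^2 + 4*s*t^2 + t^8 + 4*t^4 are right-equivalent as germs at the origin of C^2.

The Hessian of f at 0 is [[6, 0], [0, 0]] with rank 1, so corank 1. A Groebner basis of the Jacobian ideal J(f) in C{s,t} is {t^7, s}; counting standard monomials gives mu = 7. Corank 1: A-series; mu = 7 gives A_7. The Hessian of g at 0 is [[2, 0], [0, 0]] with rank 1, so corank 1. A Groebner basis of the Jacobian ideal J(g) in C{s,t} is {s^4, s^3*t, s/2 + t^2}; counting standard monomials gives mu = 7. Corank 1: A-series; mu = 7 gives A_7. Both have type A_7, hence right-equivalent.

Yes.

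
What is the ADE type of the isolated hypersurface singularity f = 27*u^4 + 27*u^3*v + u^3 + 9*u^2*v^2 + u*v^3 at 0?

E7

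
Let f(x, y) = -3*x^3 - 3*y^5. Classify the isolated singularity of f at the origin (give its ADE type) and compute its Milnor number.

Type E8, Milnor number mu = 8.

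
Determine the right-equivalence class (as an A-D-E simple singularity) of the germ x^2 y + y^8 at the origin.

The Hessian of f at 0 has rank 0. Corank 2; j^3 = x^2*y has shape L^2 M (L != M), so D-series; mu = 9 gives D_9.

D_9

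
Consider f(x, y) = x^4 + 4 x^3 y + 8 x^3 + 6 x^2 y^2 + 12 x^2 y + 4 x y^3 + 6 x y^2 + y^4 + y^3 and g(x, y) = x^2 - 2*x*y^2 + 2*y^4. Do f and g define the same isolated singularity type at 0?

No.

The Hessian of f at 0 has rank 0. Corank 2; j^3 = (2*x + y)^3 is a perfect cube, so E-series; the 4-jet and mu = 6 give E_6. The Hessian of g at 0 has rank 1. Corank 1: A-series; mu = 3 gives A_3. f is E_6 but g is A_3, hence not right-equivalent.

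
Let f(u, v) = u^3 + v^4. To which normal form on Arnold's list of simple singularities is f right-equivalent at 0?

The Hessian of f at 0 is [[0, 0], [0, 0]] with rank 0, so corank 2. A Groebner basis of the Jacobian ideal J(f) in C{u,v} is {v^3, u^2}; counting standard monomials gives mu = 6. Corank 2; j^3 = u^3 is a perfect cube, so E-series; the 4-jet and mu = 6 give E_6.

E6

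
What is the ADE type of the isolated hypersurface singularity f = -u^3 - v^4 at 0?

E_6

The Hessian of f at 0 has rank 0. Corank 2; j^3 = -u^3 is a perfect cube, so E-series; the 4-jet and mu = 6 give E_6.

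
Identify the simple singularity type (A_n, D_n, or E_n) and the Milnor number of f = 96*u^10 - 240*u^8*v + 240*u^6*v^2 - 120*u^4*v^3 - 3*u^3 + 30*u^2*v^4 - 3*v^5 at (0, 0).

Type E8, Milnor number mu = 8.

The Hessian of f at 0 is [[0, 0], [0, 0]] with rank 0, so corank 2. A Groebner basis of the Jacobian ideal J(f) in C{u,v} is {v^4, u^2}; counting standard monomials gives mu = 8. Corank 2; j^3 = -3*u^3 is a perfect cube, so E-series; the 5-jet and mu = 8 give E_8.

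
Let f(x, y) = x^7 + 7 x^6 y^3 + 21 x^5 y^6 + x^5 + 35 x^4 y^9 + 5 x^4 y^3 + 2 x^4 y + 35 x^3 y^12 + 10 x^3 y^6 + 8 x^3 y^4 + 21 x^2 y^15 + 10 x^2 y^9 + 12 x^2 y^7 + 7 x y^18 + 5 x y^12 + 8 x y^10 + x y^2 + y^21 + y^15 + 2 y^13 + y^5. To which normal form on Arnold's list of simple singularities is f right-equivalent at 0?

The Hessian of f at 0 is [[0, 0], [0, 0]] with rank 0, so corank 2. A Groebner basis of the Jacobian ideal J(f) in C{x,y} is {x^4 + y^2/5, y^3, x*y - y^2/5}; counting standard monomials gives mu = 6. Corank 2; j^3 = x*y^2 has shape L^2 M (L != M), so D-series; mu = 6 gives D_6.

D_{6}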